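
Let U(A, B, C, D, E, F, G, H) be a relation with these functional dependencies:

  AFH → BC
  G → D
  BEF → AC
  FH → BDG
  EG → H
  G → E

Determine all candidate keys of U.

Attribute F never appears on the right-hand side of any dependency, so F must belong to every candidate key.
{F}⁺ = {F}, which is not all of the schema, so we must add further attributes.
{F, G}⁺: G→D adds D; G→E adds E; EG→H adds H; FH→BDG adds B; BEF→AC adds A, C → {A, B, C, D, E, F, G, H}. Minimal: {G}⁺ = {D, E, G, H}; {F}⁺ = {F} — none reach the full schema.
{F, H}⁺: FH→BDG adds B, D, G; G→E adds E; BEF→AC adds A, C → {A, B, C, D, E, F, G, H}. Minimal: {H}⁺ = {H}; {F}⁺ = {F} — none reach the full schema.

{F, G}, {F, H}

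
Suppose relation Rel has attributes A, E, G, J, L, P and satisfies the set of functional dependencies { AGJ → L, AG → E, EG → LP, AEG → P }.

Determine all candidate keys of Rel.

AGJ

Attributes A, G, J never appear on any right-hand side, so every candidate key must contain {A, G, J}.
{A, G, J}⁺ = {A, E, G, J, L, P}, which is all of the schema, so {A, G, J} is the only candidate key.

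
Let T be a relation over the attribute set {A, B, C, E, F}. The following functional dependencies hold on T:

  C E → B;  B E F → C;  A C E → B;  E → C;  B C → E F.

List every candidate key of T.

Attribute A never appears on the right-hand side of any dependency, so A must belong to every candidate key.
{A}⁺ = {A}, which is not all of the schema, so we must add further attributes.
{A, E}⁺: E→C adds C; CE→B adds B; BC→EF adds F → {A, B, C, E, F}. Minimal: {E}⁺ = {B, C, E, F}; {A}⁺ = {A} — none reach the full schema.
{A, B, C}⁺: BC→EF adds E, F → {A, B, C, E, F}. Minimal: {B, C}⁺ = {B, C, E, F}; {A, C}⁺ = {A, C}; {A, B}⁺ = {A, B} — none reach the full schema.

{A, E}; {A, B, C}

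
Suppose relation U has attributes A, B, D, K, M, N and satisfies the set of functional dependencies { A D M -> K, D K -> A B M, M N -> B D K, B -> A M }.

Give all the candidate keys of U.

{B, N}; {M, N}; {D, K, N}

Attribute N never appears on the right-hand side of any dependency, so N must belong to every candidate key.
{N}⁺ = {N}, which is not all of the schema, so we must add further attributes.
{B, N}⁺: B→AM adds A, M; MN→BDK adds D, K → {A, B, D, K, M, N}. Minimal: {N}⁺ = {N}; {B}⁺ = {A, B, M} — none reach the full schema.
{M, N}⁺: MN→BDK adds B, D, K; B→AM adds A → {A, B, D, K, M, N}. Minimal: {N}⁺ = {N}; {M}⁺ = {M} — none reach the full schema.
{D, K, N}⁺: DK→ABM adds A, B, M → {A, B, D, K, M, N}. Minimal: {K, N}⁺ = {K, N}; {D, N}⁺ = {D, N}; {D, K}⁺ = {A, B, D, K, M} — none reach the full schema.
Any other superkey contains one of these as a subset, so there are no further candidate keys.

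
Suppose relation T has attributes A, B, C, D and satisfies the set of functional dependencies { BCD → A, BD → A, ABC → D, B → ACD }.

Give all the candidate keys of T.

{B}

Attribute B never appears on the right-hand side of any dependency, so B must belong to every candidate key.
{B}⁺ = {A, B, C, D}, which is all of the schema, so {B} is the only candidate key.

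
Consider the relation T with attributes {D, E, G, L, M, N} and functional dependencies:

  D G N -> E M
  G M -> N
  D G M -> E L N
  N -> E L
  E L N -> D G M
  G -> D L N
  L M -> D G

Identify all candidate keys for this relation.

{G}⁺: G→DLN adds D, L, N; DGN→EM adds E, M → {D, E, G, L, M, N}.
{N}⁺: N→EL adds E, L; ELN→DGM adds D, G, M → {D, E, G, L, M, N}.
{L, M}⁺: LM→DG adds D, G; GM→N adds N; DGM→ELN adds E → {D, E, G, L, M, N}. Minimal: {M}⁺ = {M}; {L}⁺ = {L} — none reach the full schema.
Any other superkey contains one of these as a subset, so there are no further candidate keys.

G; N; LM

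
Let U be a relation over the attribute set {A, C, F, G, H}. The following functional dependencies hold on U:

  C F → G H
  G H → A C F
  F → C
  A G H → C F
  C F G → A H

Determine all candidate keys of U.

{F}, {G, H}

{F}⁺: F→C adds C; CF→GH adds G, H; GH→ACF adds A → {A, C, F, G, H}.
{G, H}⁺: GH→ACF adds A, C, F → {A, C, F, G, H}. Minimal: {H}⁺ = {H}; {G}⁺ = {G} — none reach the full schema.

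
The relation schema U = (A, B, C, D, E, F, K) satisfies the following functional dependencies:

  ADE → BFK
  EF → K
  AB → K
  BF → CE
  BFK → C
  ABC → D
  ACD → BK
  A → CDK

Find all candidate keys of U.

Attribute A never appears on the right-hand side of any dependency, so A must belong to every candidate key.
{A}⁺ = {A, B, C, D, K}, which is not all of the schema, so we must add further attributes.
{A, E}⁺: A→CDK adds C, D, K; ADE→BFK adds B, F → {A, B, C, D, E, F, K}.
{A, F}⁺: A→CDK adds C, D, K; ACD→BK adds B; BF→CE adds E → {A, B, C, D, E, F, K}.

{A, E}; {A, F}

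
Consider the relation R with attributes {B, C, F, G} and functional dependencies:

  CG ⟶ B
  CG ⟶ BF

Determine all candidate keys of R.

{C, G}

Attributes C, G never appear on any right-hand side, so every candidate key must contain {C, G}.
{C, G}⁺ = {B, C, F, G}, which is all of the schema, so {C, G} is the only candidate key.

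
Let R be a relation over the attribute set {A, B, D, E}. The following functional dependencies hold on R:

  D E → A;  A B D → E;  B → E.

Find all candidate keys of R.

BD

Attributes B, D never appear on any right-hand side, so every candidate key must contain {B, D}.
{B, D}⁺ = {A, B, D, E}, which is all of the schema, so {B, D} is the only candidate key.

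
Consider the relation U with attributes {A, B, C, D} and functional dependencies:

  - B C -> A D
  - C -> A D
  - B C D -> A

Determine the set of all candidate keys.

BC

{B, C}⁺: BC→AD adds A, D → {A, B, C, D}.
No other minimal superkey exists.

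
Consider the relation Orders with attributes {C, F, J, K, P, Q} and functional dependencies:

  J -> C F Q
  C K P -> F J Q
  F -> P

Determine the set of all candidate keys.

JK; CFK; CKP

Attribute K never appears on the right-hand side of any dependency, so K must belong to every candidate key.
{K}⁺ = {K}, which is not all of the schema, so we must add further attributes.
{J, K}⁺: J→CFQ adds C, F, Q; F→P adds P → {C, F, J, K, P, Q}.
{C, F, K}⁺: F→P adds P; CKP→FJQ adds J, Q → {C, F, J, K, P, Q}.
{C, K, P}⁺: CKP→FJQ adds F, J, Q → {C, F, J, K, P, Q}.
Any other superkey contains one of these as a subset, so there are no further candidate keys.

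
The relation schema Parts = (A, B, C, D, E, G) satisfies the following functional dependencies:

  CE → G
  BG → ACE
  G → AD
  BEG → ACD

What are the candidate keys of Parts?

{B, G}⁺: BG→ACE adds A, C, E; G→AD adds D → {A, B, C, D, E, G}.
{B, C, E}⁺: CE→G adds G; BG→ACE adds A; G→AD adds D → {A, B, C, D, E, G}.
Any other superkey contains one of these as a subset, so there are no further candidate keys.

{B, G}; {B, C, E}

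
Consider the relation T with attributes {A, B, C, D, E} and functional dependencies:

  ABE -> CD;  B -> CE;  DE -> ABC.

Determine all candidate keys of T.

(A, B), (B, D), (D, E)

{A, B}⁺: B→CE adds C, E; ABE→CD adds D → {A, B, C, D, E}. Minimal: {B}⁺ = {B, C, E}; {A}⁺ = {A} — none reach the full schema.
{B, D}⁺: B→CE adds C, E; DE→ABC adds A → {A, B, C, D, E}. Minimal: {D}⁺ = {D}; {B}⁺ = {B, C, E} — none reach the full schema.
{D, E}⁺: DE→ABC adds A, B, C → {A, B, C, D, E}. Minimal: {E}⁺ = {E}; {D}⁺ = {D} — none reach the full schema.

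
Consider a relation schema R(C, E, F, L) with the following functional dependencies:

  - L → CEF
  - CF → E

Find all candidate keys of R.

{L}

{L}⁺: L→CEF adds C, E, F → {C, E, F, L}.
No other minimal superkey exists.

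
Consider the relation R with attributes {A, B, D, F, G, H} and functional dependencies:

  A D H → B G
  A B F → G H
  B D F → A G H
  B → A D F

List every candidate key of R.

{B}⁺: B→ADF adds A, D, F; ABF→GH adds G, H → {A, B, D, F, G, H}.
{A, D, H}⁺: ADH→BG adds B, G; B→ADF adds F → {A, B, D, F, G, H}. Minimal: {D, H}⁺ = {D, H}; {A, H}⁺ = {A, H}; {A, D}⁺ = {A, D} — none reach the full schema.
Any other superkey contains one of these as a subset, so there are no further candidate keys.

B, ADH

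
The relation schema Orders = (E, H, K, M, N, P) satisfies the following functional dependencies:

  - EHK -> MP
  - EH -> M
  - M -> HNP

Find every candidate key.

{E, H, K}⁺: EHK→MP adds M, P; M→HNP adds N → {E, H, K, M, N, P}. Minimal: {H, K}⁺ = {H, K}; {E, K}⁺ = {E, K}; {E, H}⁺ = {E, H, M, N, P} — none reach the full schema.
{E, K, M}⁺: M→HNP adds H, N, P → {E, H, K, M, N, P}. Minimal: {K, M}⁺ = {H, K, M, N, P}; {E, M}⁺ = {E, H, M, N, P}; {E, K}⁺ = {E, K} — none reach the full schema.

{E, H, K}, {E, K, M}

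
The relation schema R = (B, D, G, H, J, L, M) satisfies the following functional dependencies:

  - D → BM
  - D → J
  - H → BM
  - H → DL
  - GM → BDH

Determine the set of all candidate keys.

Attribute G never appears on the right-hand side of any dependency, so G must belong to every candidate key.
{G}⁺ = {G}, which is not all of the schema, so we must add further attributes.
{D, G}⁺: D→BM adds B, M; D→J adds J; GM→BDH adds H; H→DL adds L → {B, D, G, H, J, L, M}. Minimal: {G}⁺ = {G}; {D}⁺ = {B, D, J, M} — none reach the full schema.
{G, H}⁺: H→BM adds B, M; H→DL adds D, L; D→J adds J → {B, D, G, H, J, L, M}. Minimal: {H}⁺ = {B, D, H, J, L, M}; {G}⁺ = {G} — none reach the full schema.
{G, M}⁺: GM→BDH adds B, D, H; D→J adds J; H→DL adds L → {B, D, G, H, J, L, M}. Minimal: {M}⁺ = {M}; {G}⁺ = {G} — none reach the full schema.
Any other superkey contains one of these as a subset, so there are no further candidate keys.

{D, G}, {G, H}, {G, M}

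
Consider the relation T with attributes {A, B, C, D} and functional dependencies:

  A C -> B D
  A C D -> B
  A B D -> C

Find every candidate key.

Attribute A never appears on the right-hand side of any dependency, so A must belong to every candidate key.
{A}⁺ = {A}, which is not all of the schema, so we must add further attributes.
{A, C}⁺: AC→BD adds B, D → {A, B, C, D}. Minimal: {C}⁺ = {C}; {A}⁺ = {A} — none reach the full schema.
{A, B, D}⁺: ABD→C adds C → {A, B, C, D}. Minimal: {B, D}⁺ = {B, D}; {A, D}⁺ = {A, D}; {A, B}⁺ = {A, B} — none reach the full schema.

AC; ABD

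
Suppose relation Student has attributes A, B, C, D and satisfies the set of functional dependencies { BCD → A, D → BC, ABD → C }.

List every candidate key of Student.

Attribute D never appears on the right-hand side of any dependency, so D must belong to every candidate key.
{D}⁺ = {A, B, C, D}, which is all of the schema, so {D} is the only candidate key.

{D}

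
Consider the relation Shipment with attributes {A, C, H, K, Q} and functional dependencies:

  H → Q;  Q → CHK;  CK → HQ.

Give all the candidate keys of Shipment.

Attribute A never appears on the right-hand side of any dependency, so A must belong to every candidate key.
{A}⁺ = {A}, which is not all of the schema, so we must add further attributes.
{A, H}⁺: H→Q adds Q; Q→CHK adds C, K → {A, C, H, K, Q}. Minimal: {H}⁺ = {C, H, K, Q}; {A}⁺ = {A} — none reach the full schema.
{A, Q}⁺: Q→CHK adds C, H, K → {A, C, H, K, Q}. Minimal: {Q}⁺ = {C, H, K, Q}; {A}⁺ = {A} — none reach the full schema.
{A, C, K}⁺: CK→HQ adds H, Q → {A, C, H, K, Q}. Minimal: {C, K}⁺ = {C, H, K, Q}; {A, K}⁺ = {A, K}; {A, C}⁺ = {A, C} — none reach the full schema.
Any other superkey contains one of these as a subset, so there are no further candidate keys.

AH, AQ, ACK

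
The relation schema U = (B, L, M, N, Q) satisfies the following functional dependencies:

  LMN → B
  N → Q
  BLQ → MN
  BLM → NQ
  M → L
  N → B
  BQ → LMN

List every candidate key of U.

N, BM, BQ

{N}⁺: N→Q adds Q; N→B adds B; BQ→LMN adds L, M → {B, L, M, N, Q}.
{B, M}⁺: M→L adds L; BLM→NQ adds N, Q → {B, L, M, N, Q}. Minimal: {M}⁺ = {L, M}; {B}⁺ = {B} — none reach the full schema.
{B, Q}⁺: BQ→LMN adds L, M, N → {B, L, M, N, Q}. Minimal: {Q}⁺ = {Q}; {B}⁺ = {B} — none reach the full schema.
Any other superkey contains one of these as a subset, so there are no further candidate keys.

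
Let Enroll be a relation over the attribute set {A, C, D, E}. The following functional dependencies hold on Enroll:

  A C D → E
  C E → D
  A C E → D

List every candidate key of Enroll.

Attributes A, C never appear on any right-hand side, so every candidate key must contain {A, C}.
{A, C}⁺ = {A, C}, which is not all of the schema, so we must add further attributes.
{A, C, D}⁺: ACD→E adds E → {A, C, D, E}. Minimal: {C, D}⁺ = {C, D}; {A, D}⁺ = {A, D}; {A, C}⁺ = {A, C} — none reach the full schema.
{A, C, E}⁺: CE→D adds D → {A, C, D, E}. Minimal: {C, E}⁺ = {C, D, E}; {A, E}⁺ = {A, E}; {A, C}⁺ = {A, C} — none reach the full schema.

{A, C, D}, {A, C, E}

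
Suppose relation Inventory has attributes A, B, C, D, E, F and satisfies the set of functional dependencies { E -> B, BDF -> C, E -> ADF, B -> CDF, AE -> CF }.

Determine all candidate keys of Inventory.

{E}

Attribute E never appears on the right-hand side of any dependency, so E must belong to every candidate key.
{E}⁺ = {A, B, C, D, E, F}, which is all of the schema, so {E} is the only candidate key.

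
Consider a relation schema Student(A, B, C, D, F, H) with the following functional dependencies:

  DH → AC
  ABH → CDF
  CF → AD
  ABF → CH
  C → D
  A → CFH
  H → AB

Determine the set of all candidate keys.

{A}⁺: A→CFH adds C, F, H; H→AB adds B; ABH→CDF adds D → {A, B, C, D, F, H}.
{H}⁺: H→AB adds A, B; ABH→CDF adds C, D, F → {A, B, C, D, F, H}.
{C, F}⁺: CF→AD adds A, D; A→CFH adds H; H→AB adds B → {A, B, C, D, F, H}. Minimal: {F}⁺ = {F}; {C}⁺ = {C, D} — none reach the full schema.
Any other superkey contains one of these as a subset, so there are no further candidate keys.

A, H, CF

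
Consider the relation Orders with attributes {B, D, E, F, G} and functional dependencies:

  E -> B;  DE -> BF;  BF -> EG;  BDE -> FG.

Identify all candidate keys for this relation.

DE, BDF

Attribute D never appears on the right-hand side of any dependency, so D must belong to every candidate key.
{D}⁺ = {D}, which is not all of the schema, so we must add further attributes.
{D, E}⁺: E→B adds B; DE→BF adds F; BF→EG adds G → {B, D, E, F, G}. Minimal: {E}⁺ = {B, E}; {D}⁺ = {D} — none reach the full schema.
{B, D, F}⁺: BF→EG adds E, G → {B, D, E, F, G}. Minimal: {D, F}⁺ = {D, F}; {B, F}⁺ = {B, E, F, G}; {B, D}⁺ = {B, D} — none reach the full schema.
Any other superkey contains one of these as a subset, so there are no further candidate keys.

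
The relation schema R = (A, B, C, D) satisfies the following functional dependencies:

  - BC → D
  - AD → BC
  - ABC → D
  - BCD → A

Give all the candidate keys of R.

{A, D}, {B, C}

{A, D}⁺: AD→BC adds B, C → {A, B, C, D}. Minimal: {D}⁺ = {D}; {A}⁺ = {A} — none reach the full schema.
{B, C}⁺: BC→D adds D; BCD→A adds A → {A, B, C, D}. Minimal: {C}⁺ = {C}; {B}⁺ = {B} — none reach the full schema.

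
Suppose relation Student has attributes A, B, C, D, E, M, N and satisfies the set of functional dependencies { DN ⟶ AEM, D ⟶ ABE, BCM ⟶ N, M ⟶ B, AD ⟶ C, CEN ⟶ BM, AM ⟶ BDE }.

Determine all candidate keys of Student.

{A, M}; {D, M}; {D, N}; {A, C, E, N}

{A, M}⁺: M→B adds B; AM→BDE adds D, E; AD→C adds C; BCM→N adds N → {A, B, C, D, E, M, N}. Minimal: {M}⁺ = {B, M}; {A}⁺ = {A} — none reach the full schema.
{D, M}⁺: D→ABE adds A, B, E; AD→C adds C; BCM→N adds N → {A, B, C, D, E, M, N}. Minimal: {M}⁺ = {B, M}; {D}⁺ = {A, B, C, D, E} — none reach the full schema.
{D, N}⁺: DN→AEM adds A, E, M; D→ABE adds B; AD→C adds C → {A, B, C, D, E, M, N}. Minimal: {N}⁺ = {N}; {D}⁺ = {A, B, C, D, E} — none reach the full schema.
{A, C, E, N}⁺: CEN→BM adds B, M; AM→BDE adds D → {A, B, C, D, E, M, N}. Minimal: {C, E, N}⁺ = {B, C, E, M, N}; {A, E, N}⁺ = {A, E, N}; {A, C, N}⁺ = {A, C, N}; … — none reach the full schema.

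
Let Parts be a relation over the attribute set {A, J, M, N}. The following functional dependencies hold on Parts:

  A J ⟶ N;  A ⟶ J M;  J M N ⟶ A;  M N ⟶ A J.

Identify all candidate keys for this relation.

{A}; {M, N}

{A}⁺: A→JM adds J, M; AJ→N adds N → {A, J, M, N}.
{M, N}⁺: MN→AJ adds A, J → {A, J, M, N}.
Any other superkey contains one of these as a subset, so there are no further candidate keys.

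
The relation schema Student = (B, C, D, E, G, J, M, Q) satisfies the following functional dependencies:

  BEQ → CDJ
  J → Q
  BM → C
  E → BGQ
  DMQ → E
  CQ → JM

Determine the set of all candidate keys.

(E), (C, D, J), (C, D, Q), (D, J, M), (D, M, Q)

{E}⁺: E→BGQ adds B, G, Q; BEQ→CDJ adds C, D, J; CQ→JM adds M → {B, C, D, E, G, J, M, Q}.
{C, D, J}⁺: J→Q adds Q; CQ→JM adds M; DMQ→E adds E; E→BGQ adds B, G → {B, C, D, E, G, J, M, Q}.
{C, D, Q}⁺: CQ→JM adds J, M; DMQ→E adds E; E→BGQ adds B, G → {B, C, D, E, G, J, M, Q}.
{D, J, M}⁺: J→Q adds Q; DMQ→E adds E; E→BGQ adds B, G; BEQ→CDJ adds C → {B, C, D, E, G, J, M, Q}.
{D, M, Q}⁺: DMQ→E adds E; E→BGQ adds B, G; BEQ→CDJ adds C, J → {B, C, D, E, G, J, M, Q}.
Any other superkey contains one of these as a subset, so there are no further candidate keys.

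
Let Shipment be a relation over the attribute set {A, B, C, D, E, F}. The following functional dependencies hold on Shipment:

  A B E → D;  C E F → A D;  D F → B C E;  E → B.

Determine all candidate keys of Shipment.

{D, F}, {A, E, F}, {C, E, F}

{D, F}⁺: DF→BCE adds B, C, E; CEF→AD adds A → {A, B, C, D, E, F}. Minimal: {F}⁺ = {F}; {D}⁺ = {D} — none reach the full schema.
{A, E, F}⁺: E→B adds B; ABE→D adds D; DF→BCE adds C → {A, B, C, D, E, F}. Minimal: {E, F}⁺ = {B, E, F}; {A, F}⁺ = {A, F}; {A, E}⁺ = {A, B, D, E} — none reach the full schema.
{C, E, F}⁺: CEF→AD adds A, D; DF→BCE adds B → {A, B, C, D, E, F}. Minimal: {E, F}⁺ = {B, E, F}; {C, F}⁺ = {C, F}; {C, E}⁺ = {B, C, E} — none reach the full schema.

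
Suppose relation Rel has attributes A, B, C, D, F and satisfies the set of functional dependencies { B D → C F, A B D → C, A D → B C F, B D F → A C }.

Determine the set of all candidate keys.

Attribute D never appears on the right-hand side of any dependency, so D must belong to every candidate key.
{D}⁺ = {D}, which is not all of the schema, so we must add further attributes.
{A, D}⁺: AD→BCF adds B, C, F → {A, B, C, D, F}.
{B, D}⁺: BD→CF adds C, F; BDF→AC adds A → {A, B, C, D, F}.

{A, D}, {B, D}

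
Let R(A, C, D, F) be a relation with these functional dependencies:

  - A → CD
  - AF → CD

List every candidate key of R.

Attributes A, F never appear on any right-hand side, so every candidate key must contain {A, F}.
{A, F}⁺ = {A, C, D, F}, which is all of the schema, so {A, F} is the only candidate key.

{A, F}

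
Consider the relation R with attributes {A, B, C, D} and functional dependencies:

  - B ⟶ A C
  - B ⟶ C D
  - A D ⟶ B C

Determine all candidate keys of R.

(B); (A, D)

{B}⁺: B→AC adds A, C; B→CD adds D → {A, B, C, D}.
{A, D}⁺: AD→BC adds B, C → {A, B, C, D}. Minimal: {D}⁺ = {D}; {A}⁺ = {A} — none reach the full schema.
Any other superkey contains one of these as a subset, so there are no further candidate keys.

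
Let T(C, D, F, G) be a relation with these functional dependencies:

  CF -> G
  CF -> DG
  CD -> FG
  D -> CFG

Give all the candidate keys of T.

{D}⁺: D→CFG adds C, F, G → {C, D, F, G}.
{C, F}⁺: CF→G adds G; CF→DG adds D → {C, D, F, G}. Minimal: {F}⁺ = {F}; {C}⁺ = {C} — none reach the full schema.
Any other superkey contains one of these as a subset, so there are no further candidate keys.

{D}, {C, F}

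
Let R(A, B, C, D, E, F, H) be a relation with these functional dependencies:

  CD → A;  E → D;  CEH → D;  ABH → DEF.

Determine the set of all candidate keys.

{A, B, C, H}, {B, C, D, H}, {B, C, E, H}

Attributes B, C, H never appear on any right-hand side, so every candidate key must contain {B, C, H}.
{B, C, H}⁺ = {B, C, H}, which is not all of the schema, so we must add further attributes.
{A, B, C, H}⁺: ABH→DEF adds D, E, F → {A, B, C, D, E, F, H}. Minimal: {B, C, H}⁺ = {B, C, H}; {A, C, H}⁺ = {A, C, H}; {A, B, H}⁺ = {A, B, D, E, F, H}; … — none reach the full schema.
{B, C, D, H}⁺: CD→A adds A; ABH→DEF adds E, F → {A, B, C, D, E, F, H}. Minimal: {C, D, H}⁺ = {A, C, D, H}; {B, D, H}⁺ = {B, D, H}; {B, C, H}⁺ = {B, C, H}; … — none reach the full schema.
{B, C, E, H}⁺: E→D adds D; CD→A adds A; ABH→DEF adds F → {A, B, C, D, E, F, H}. Minimal: {C, E, H}⁺ = {A, C, D, E, H}; {B, E, H}⁺ = {B, D, E, H}; {B, C, H}⁺ = {B, C, H}; … — none reach the full schema.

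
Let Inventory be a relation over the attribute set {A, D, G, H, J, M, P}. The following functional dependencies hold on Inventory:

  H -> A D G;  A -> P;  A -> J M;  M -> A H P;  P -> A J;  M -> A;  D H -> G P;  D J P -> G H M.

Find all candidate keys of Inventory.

{A}, {H}, {M}, {P}

{A}⁺: A→P adds P; A→JM adds J, M; M→AHP adds H; H→ADG adds D, G → {A, D, G, H, J, M, P}.
{H}⁺: H→ADG adds A, D, G; A→P adds P; A→JM adds J, M → {A, D, G, H, J, M, P}.
{M}⁺: M→AHP adds A, H, P; P→AJ adds J; H→ADG adds D, G → {A, D, G, H, J, M, P}.
{P}⁺: P→AJ adds A, J; A→JM adds M; M→AHP adds H; H→ADG adds D, G → {A, D, G, H, J, M, P}.
Any other superkey contains one of these as a subset, so there are no further candidate keys.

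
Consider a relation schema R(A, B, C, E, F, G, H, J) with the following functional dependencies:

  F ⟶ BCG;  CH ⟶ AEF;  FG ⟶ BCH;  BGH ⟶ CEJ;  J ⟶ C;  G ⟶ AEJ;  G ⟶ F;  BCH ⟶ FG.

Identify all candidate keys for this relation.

{F}; {G}; {C, H}; {H, J}

{F}⁺: F→BCG adds B, C, G; FG→BCH adds H; BGH→CEJ adds E, J; G→AEJ adds A → {A, B, C, E, F, G, H, J}.
{G}⁺: G→AEJ adds A, E, J; G→F adds F; F→BCG adds B, C; FG→BCH adds H → {A, B, C, E, F, G, H, J}.
{C, H}⁺: CH→AEF adds A, E, F; F→BCG adds B, G; BGH→CEJ adds J → {A, B, C, E, F, G, H, J}. Minimal: {H}⁺ = {H}; {C}⁺ = {C} — none reach the full schema.
{H, J}⁺: J→C adds C; CH→AEF adds A, E, F; F→BCG adds B, G → {A, B, C, E, F, G, H, J}. Minimal: {J}⁺ = {C, J}; {H}⁺ = {H} — none reach the full schema.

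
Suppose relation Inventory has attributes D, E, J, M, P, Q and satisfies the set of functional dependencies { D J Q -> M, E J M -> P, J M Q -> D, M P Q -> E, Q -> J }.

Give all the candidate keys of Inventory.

Attribute Q never appears on the right-hand side of any dependency, so Q must belong to every candidate key.
{Q}⁺ = {J, Q}, which is not all of the schema, so we must add further attributes.
{D, E, Q}⁺: Q→J adds J; DJQ→M adds M; EJM→P adds P → {D, E, J, M, P, Q}. Minimal: {E, Q}⁺ = {E, J, Q}; {D, Q}⁺ = {D, J, M, Q}; {D, E}⁺ = {D, E} — none reach the full schema.
{D, P, Q}⁺: Q→J adds J; DJQ→M adds M; MPQ→E adds E → {D, E, J, M, P, Q}. Minimal: {P, Q}⁺ = {J, P, Q}; {D, Q}⁺ = {D, J, M, Q}; {D, P}⁺ = {D, P} — none reach the full schema.
{E, M, Q}⁺: Q→J adds J; EJM→P adds P; JMQ→D adds D → {D, E, J, M, P, Q}. Minimal: {M, Q}⁺ = {D, J, M, Q}; {E, Q}⁺ = {E, J, Q}; {E, M}⁺ = {E, M} — none reach the full schema.
{M, P, Q}⁺: MPQ→E adds E; Q→J adds J; JMQ→D adds D → {D, E, J, M, P, Q}. Minimal: {P, Q}⁺ = {J, P, Q}; {M, Q}⁺ = {D, J, M, Q}; {M, P}⁺ = {M, P} — none reach the full schema.

(D, E, Q), (D, P, Q), (E, M, Q), (M, P, Q)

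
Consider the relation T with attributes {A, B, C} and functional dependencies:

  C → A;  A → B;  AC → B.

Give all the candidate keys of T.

{C}

Attribute C never appears on the right-hand side of any dependency, so C must belong to every candidate key.
{C}⁺ = {A, B, C}, which is all of the schema, so {C} is the only candidate key.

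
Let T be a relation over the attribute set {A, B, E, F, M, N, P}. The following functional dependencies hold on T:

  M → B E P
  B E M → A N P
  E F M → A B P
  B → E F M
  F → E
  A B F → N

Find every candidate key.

{B}; {M}

{B}⁺: B→EFM adds E, F, M; M→BEP adds P; BEM→ANP adds A, N → {A, B, E, F, M, N, P}.
{M}⁺: M→BEP adds B, E, P; BEM→ANP adds A, N; B→EFM adds F → {A, B, E, F, M, N, P}.
Any other superkey contains one of these as a subset, so there are no further candidate keys.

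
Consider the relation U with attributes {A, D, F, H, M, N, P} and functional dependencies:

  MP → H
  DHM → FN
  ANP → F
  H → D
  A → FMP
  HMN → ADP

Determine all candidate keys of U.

A; HM; MP

{A}⁺: A→FMP adds F, M, P; MP→H adds H; H→D adds D; DHM→FN adds N → {A, D, F, H, M, N, P}.
{H, M}⁺: H→D adds D; DHM→FN adds F, N; HMN→ADP adds A, P → {A, D, F, H, M, N, P}. Minimal: {M}⁺ = {M}; {H}⁺ = {D, H} — none reach the full schema.
{M, P}⁺: MP→H adds H; H→D adds D; DHM→FN adds F, N; HMN→ADP adds A → {A, D, F, H, M, N, P}. Minimal: {P}⁺ = {P}; {M}⁺ = {M} — none reach the full schema.
Any other superkey contains one of these as a subset, so there are no further candidate keys.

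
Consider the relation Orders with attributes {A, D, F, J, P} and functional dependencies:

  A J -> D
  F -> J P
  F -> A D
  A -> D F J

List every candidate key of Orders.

{A}⁺: A→DFJ adds D, F, J; F→JP adds P → {A, D, F, J, P}.
{F}⁺: F→JP adds J, P; F→AD adds A, D → {A, D, F, J, P}.

{A}, {F}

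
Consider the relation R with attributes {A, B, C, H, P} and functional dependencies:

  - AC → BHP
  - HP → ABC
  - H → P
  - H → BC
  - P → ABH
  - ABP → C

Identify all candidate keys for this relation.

{H}⁺: H→P adds P; H→BC adds B, C; P→ABH adds A → {A, B, C, H, P}.
{P}⁺: P→ABH adds A, B, H; ABP→C adds C → {A, B, C, H, P}.
{A, C}⁺: AC→BHP adds B, H, P → {A, B, C, H, P}.

{H}, {P}, {A, C}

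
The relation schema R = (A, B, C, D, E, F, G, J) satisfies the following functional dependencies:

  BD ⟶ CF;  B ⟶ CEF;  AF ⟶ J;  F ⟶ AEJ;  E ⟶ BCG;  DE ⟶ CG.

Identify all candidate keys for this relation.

{B, D}; {D, E}; {D, F}

Attribute D never appears on the right-hand side of any dependency, so D must belong to every candidate key.
{D}⁺ = {D}, which is not all of the schema, so we must add further attributes.
{B, D}⁺: BD→CF adds C, F; B→CEF adds E; F→AEJ adds A, J; E→BCG adds G → {A, B, C, D, E, F, G, J}. Minimal: {D}⁺ = {D}; {B}⁺ = {A, B, C, E, F, G, J} — none reach the full schema.
{D, E}⁺: E→BCG adds B, C, G; BD→CF adds F; F→AEJ adds A, J → {A, B, C, D, E, F, G, J}. Minimal: {E}⁺ = {A, B, C, E, F, G, J}; {D}⁺ = {D} — none reach the full schema.
{D, F}⁺: F→AEJ adds A, E, J; E→BCG adds B, C, G → {A, B, C, D, E, F, G, J}. Minimal: {F}⁺ = {A, B, C, E, F, G, J}; {D}⁺ = {D} — none reach the full schema.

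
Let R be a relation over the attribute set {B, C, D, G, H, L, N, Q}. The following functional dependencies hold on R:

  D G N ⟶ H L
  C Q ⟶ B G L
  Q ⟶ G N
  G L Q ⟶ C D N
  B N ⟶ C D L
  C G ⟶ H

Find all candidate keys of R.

Attribute Q never appears on the right-hand side of any dependency, so Q must belong to every candidate key.
{Q}⁺ = {G, N, Q}, which is not all of the schema, so we must add further attributes.
{B, Q}⁺: Q→GN adds G, N; BN→CDL adds C, D, L; CG→H adds H → {B, C, D, G, H, L, N, Q}. Minimal: {Q}⁺ = {G, N, Q}; {B}⁺ = {B} — none reach the full schema.
{C, Q}⁺: CQ→BGL adds B, G, L; Q→GN adds N; GLQ→CDN adds D; CG→H adds H → {B, C, D, G, H, L, N, Q}. Minimal: {Q}⁺ = {G, N, Q}; {C}⁺ = {C} — none reach the full schema.
{D, Q}⁺: Q→GN adds G, N; DGN→HL adds H, L; GLQ→CDN adds C; CQ→BGL adds B → {B, C, D, G, H, L, N, Q}. Minimal: {Q}⁺ = {G, N, Q}; {D}⁺ = {D} — none reach the full schema.
{L, Q}⁺: Q→GN adds G, N; GLQ→CDN adds C, D; CG→H adds H; CQ→BGL adds B → {B, C, D, G, H, L, N, Q}. Minimal: {Q}⁺ = {G, N, Q}; {L}⁺ = {L} — none reach the full schema.
Any other superkey contains one of these as a subset, so there are no further candidate keys.

{B, Q}, {C, Q}, {D, Q}, {L, Q}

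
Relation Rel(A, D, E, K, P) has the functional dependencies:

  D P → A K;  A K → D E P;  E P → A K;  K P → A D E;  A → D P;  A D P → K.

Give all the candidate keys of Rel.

A; DP; EP; KP

{A}⁺: A→DP adds D, P; ADP→K adds K; AK→DEP adds E → {A, D, E, K, P}.
{D, P}⁺: DP→AK adds A, K; AK→DEP adds E → {A, D, E, K, P}. Minimal: {P}⁺ = {P}; {D}⁺ = {D} — none reach the full schema.
{E, P}⁺: EP→AK adds A, K; KP→ADE adds D → {A, D, E, K, P}. Minimal: {P}⁺ = {P}; {E}⁺ = {E} — none reach the full schema.
{K, P}⁺: KP→ADE adds A, D, E → {A, D, E, K, P}. Minimal: {P}⁺ = {P}; {K}⁺ = {K} — none reach the full schema.
Any other superkey contains one of these as a subset, so there are no further candidate keys.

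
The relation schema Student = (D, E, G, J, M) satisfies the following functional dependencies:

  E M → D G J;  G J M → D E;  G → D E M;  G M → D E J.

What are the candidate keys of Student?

{G}, {E, M}

{G}⁺: G→DEM adds D, E, M; GM→DEJ adds J → {D, E, G, J, M}.
{E, M}⁺: EM→DGJ adds D, G, J → {D, E, G, J, M}.
Any other superkey contains one of these as a subset, so there are no further candidate keys.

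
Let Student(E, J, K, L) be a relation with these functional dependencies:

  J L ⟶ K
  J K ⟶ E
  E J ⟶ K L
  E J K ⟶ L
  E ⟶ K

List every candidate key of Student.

Attribute J never appears on the right-hand side of any dependency, so J must belong to every candidate key.
{J}⁺ = {J}, which is not all of the schema, so we must add further attributes.
{E, J}⁺: EJ→KL adds K, L → {E, J, K, L}. Minimal: {J}⁺ = {J}; {E}⁺ = {E, K} — none reach the full schema.
{J, K}⁺: JK→E adds E; EJ→KL adds L → {E, J, K, L}. Minimal: {K}⁺ = {K}; {J}⁺ = {J} — none reach the full schema.
{J, L}⁺: JL→K adds K; JK→E adds E → {E, J, K, L}. Minimal: {L}⁺ = {L}; {J}⁺ = {J} — none reach the full schema.
Any other superkey contains one of these as a subset, so there are no further candidate keys.

{E, J}, {J, K}, {J, L}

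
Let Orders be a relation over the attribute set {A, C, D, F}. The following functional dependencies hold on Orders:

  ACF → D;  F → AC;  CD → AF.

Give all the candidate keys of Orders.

{F}, {C, D}

{F}⁺: F→AC adds A, C; ACF→D adds D → {A, C, D, F}.
{C, D}⁺: CD→AF adds A, F → {A, C, D, F}.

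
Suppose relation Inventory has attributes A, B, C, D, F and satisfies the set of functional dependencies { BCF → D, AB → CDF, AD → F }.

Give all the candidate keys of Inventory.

AB

Attributes A, B never appear on any right-hand side, so every candidate key must contain {A, B}.
{A, B}⁺ = {A, B, C, D, F}, which is all of the schema, so {A, B} is the only candidate key.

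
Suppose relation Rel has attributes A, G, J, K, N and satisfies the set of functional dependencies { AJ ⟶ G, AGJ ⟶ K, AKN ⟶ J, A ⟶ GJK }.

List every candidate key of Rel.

{A, N}

Attributes A, N never appear on any right-hand side, so every candidate key must contain {A, N}.
{A, N}⁺ = {A, G, J, K, N}, which is all of the schema, so {A, N} is the only candidate key.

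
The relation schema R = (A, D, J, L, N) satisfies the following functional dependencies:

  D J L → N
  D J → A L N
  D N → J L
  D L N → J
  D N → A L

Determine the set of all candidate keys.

{D, J}, {D, N}

Attribute D never appears on the right-hand side of any dependency, so D must belong to every candidate key.
{D}⁺ = {D}, which is not all of the schema, so we must add further attributes.
{D, J}⁺: DJ→ALN adds A, L, N → {A, D, J, L, N}.
{D, N}⁺: DN→JL adds J, L; DN→AL adds A → {A, D, J, L, N}.
Any other superkey contains one of these as a subset, so there are no further candidate keys.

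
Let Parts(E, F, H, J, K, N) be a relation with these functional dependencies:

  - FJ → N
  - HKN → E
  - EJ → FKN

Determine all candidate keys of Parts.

{E, H, J}⁺: EJ→FKN adds F, K, N → {E, F, H, J, K, N}. Minimal: {H, J}⁺ = {H, J}; {E, J}⁺ = {E, F, J, K, N}; {E, H}⁺ = {E, H} — none reach the full schema.
{F, H, J, K}⁺: FJ→N adds N; HKN→E adds E → {E, F, H, J, K, N}. Minimal: {H, J, K}⁺ = {H, J, K}; {F, J, K}⁺ = {F, J, K, N}; {F, H, K}⁺ = {F, H, K}; … — none reach the full schema.
{H, J, K, N}⁺: HKN→E adds E; EJ→FKN adds F → {E, F, H, J, K, N}. Minimal: {J, K, N}⁺ = {J, K, N}; {H, K, N}⁺ = {E, H, K, N}; {H, J, N}⁺ = {H, J, N}; … — none reach the full schema.

{E, H, J}; {F, H, J, K}; {H, J, K, N}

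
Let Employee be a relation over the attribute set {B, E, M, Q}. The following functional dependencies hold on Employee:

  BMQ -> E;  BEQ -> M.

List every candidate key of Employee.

Attributes B, Q never appear on any right-hand side, so every candidate key must contain {B, Q}.
{B, Q}⁺ = {B, Q}, which is not all of the schema, so we must add further attributes.
{B, E, Q}⁺: BEQ→M adds M → {B, E, M, Q}.
{B, M, Q}⁺: BMQ→E adds E → {B, E, M, Q}.
Any other superkey contains one of these as a subset, so there are no further candidate keys.

{B, E, Q}, {B, M, Q}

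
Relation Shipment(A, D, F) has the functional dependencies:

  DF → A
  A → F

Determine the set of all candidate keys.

Attribute D never appears on the right-hand side of any dependency, so D must belong to every candidate key.
{D}⁺ = {D}, which is not all of the schema, so we must add further attributes.
{A, D}⁺: A→F adds F → {A, D, F}. Minimal: {D}⁺ = {D}; {A}⁺ = {A, F} — none reach the full schema.
{D, F}⁺: DF→A adds A → {A, D, F}. Minimal: {F}⁺ = {F}; {D}⁺ = {D} — none reach the full schema.
Any other superkey contains one of these as a subset, so there are no further candidate keys.

AD, DF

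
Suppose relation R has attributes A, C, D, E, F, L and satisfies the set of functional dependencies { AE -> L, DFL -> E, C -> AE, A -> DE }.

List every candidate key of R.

Attributes C, F never appear on any right-hand side, so every candidate key must contain {C, F}.
{C, F}⁺ = {A, C, D, E, F, L}, which is all of the schema, so {C, F} is the only candidate key.

CF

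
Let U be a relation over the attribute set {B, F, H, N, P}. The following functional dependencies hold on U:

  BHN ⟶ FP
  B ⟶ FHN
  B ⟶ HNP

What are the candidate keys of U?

B

Attribute B never appears on the right-hand side of any dependency, so B must belong to every candidate key.
{B}⁺ = {B, F, H, N, P}, which is all of the schema, so {B} is the only candidate key.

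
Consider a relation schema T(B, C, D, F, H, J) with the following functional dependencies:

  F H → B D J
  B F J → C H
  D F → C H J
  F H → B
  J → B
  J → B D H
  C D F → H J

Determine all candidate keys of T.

{D, F}; {F, H}; {F, J}

Attribute F never appears on the right-hand side of any dependency, so F must belong to every candidate key.
{F}⁺ = {F}, which is not all of the schema, so we must add further attributes.
{D, F}⁺: DF→CHJ adds C, H, J; FH→B adds B → {B, C, D, F, H, J}. Minimal: {F}⁺ = {F}; {D}⁺ = {D} — none reach the full schema.
{F, H}⁺: FH→BDJ adds B, D, J; BFJ→CH adds C → {B, C, D, F, H, J}. Minimal: {H}⁺ = {H}; {F}⁺ = {F} — none reach the full schema.
{F, J}⁺: J→B adds B; J→BDH adds D, H; BFJ→CH adds C → {B, C, D, F, H, J}. Minimal: {J}⁺ = {B, D, H, J}; {F}⁺ = {F} — none reach the full schema.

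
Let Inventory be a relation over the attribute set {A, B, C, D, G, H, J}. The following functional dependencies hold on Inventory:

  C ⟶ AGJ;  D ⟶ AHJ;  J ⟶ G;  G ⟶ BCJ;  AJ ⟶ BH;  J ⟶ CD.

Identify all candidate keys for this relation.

{C}, {D}, {G}, {J}

{C}⁺: C→AGJ adds A, G, J; G→BCJ adds B; AJ→BH adds H; J→CD adds D → {A, B, C, D, G, H, J}.
{D}⁺: D→AHJ adds A, H, J; J→G adds G; G→BCJ adds B, C → {A, B, C, D, G, H, J}.
{G}⁺: G→BCJ adds B, C, J; J→CD adds D; C→AGJ adds A; D→AHJ adds H → {A, B, C, D, G, H, J}.
{J}⁺: J→G adds G; G→BCJ adds B, C; J→CD adds D; C→AGJ adds A; D→AHJ adds H → {A, B, C, D, G, H, J}.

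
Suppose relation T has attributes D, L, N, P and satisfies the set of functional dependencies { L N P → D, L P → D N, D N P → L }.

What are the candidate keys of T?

LP; DNP

{L, P}⁺: LP→DN adds D, N → {D, L, N, P}. Minimal: {P}⁺ = {P}; {L}⁺ = {L} — none reach the full schema.
{D, N, P}⁺: DNP→L adds L → {D, L, N, P}. Minimal: {N, P}⁺ = {N, P}; {D, P}⁺ = {D, P}; {D, N}⁺ = {D, N} — none reach the full schema.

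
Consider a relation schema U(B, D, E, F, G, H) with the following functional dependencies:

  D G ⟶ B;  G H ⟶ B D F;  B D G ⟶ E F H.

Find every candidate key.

Attribute G never appears on the right-hand side of any dependency, so G must belong to every candidate key.
{G}⁺ = {G}, which is not all of the schema, so we must add further attributes.
{D, G}⁺: DG→B adds B; BDG→EFH adds E, F, H → {B, D, E, F, G, H}. Minimal: {G}⁺ = {G}; {D}⁺ = {D} — none reach the full schema.
{G, H}⁺: GH→BDF adds B, D, F; BDG→EFH adds E → {B, D, E, F, G, H}. Minimal: {H}⁺ = {H}; {G}⁺ = {G} — none reach the full schema.

(D, G), (G, H)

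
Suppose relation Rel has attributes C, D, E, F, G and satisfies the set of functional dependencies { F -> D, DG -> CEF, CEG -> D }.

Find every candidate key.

DG; FG; CEG

Attribute G never appears on the right-hand side of any dependency, so G must belong to every candidate key.
{G}⁺ = {G}, which is not all of the schema, so we must add further attributes.
{D, G}⁺: DG→CEF adds C, E, F → {C, D, E, F, G}. Minimal: {G}⁺ = {G}; {D}⁺ = {D} — none reach the full schema.
{F, G}⁺: F→D adds D; DG→CEF adds C, E → {C, D, E, F, G}. Minimal: {G}⁺ = {G}; {F}⁺ = {D, F} — none reach the full schema.
{C, E, G}⁺: CEG→D adds D; DG→CEF adds F → {C, D, E, F, G}. Minimal: {E, G}⁺ = {E, G}; {C, G}⁺ = {C, G}; {C, E}⁺ = {C, E} — none reach the full schema.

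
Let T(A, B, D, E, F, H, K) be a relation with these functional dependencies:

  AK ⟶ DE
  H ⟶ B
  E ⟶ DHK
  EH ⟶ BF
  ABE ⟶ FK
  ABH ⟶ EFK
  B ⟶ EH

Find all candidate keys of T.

{A, B}⁺: B→EH adds E, H; E→DHK adds D, K; EH→BF adds F → {A, B, D, E, F, H, K}. Minimal: {B}⁺ = {B, D, E, F, H, K}; {A}⁺ = {A} — none reach the full schema.
{A, E}⁺: E→DHK adds D, H, K; EH→BF adds B, F → {A, B, D, E, F, H, K}. Minimal: {E}⁺ = {B, D, E, F, H, K}; {A}⁺ = {A} — none reach the full schema.
{A, H}⁺: H→B adds B; ABH→EFK adds E, F, K; AK→DE adds D → {A, B, D, E, F, H, K}. Minimal: {H}⁺ = {B, D, E, F, H, K}; {A}⁺ = {A} — none reach the full schema.
{A, K}⁺: AK→DE adds D, E; E→DHK adds H; EH→BF adds B, F → {A, B, D, E, F, H, K}. Minimal: {K}⁺ = {K}; {A}⁺ = {A} — none reach the full schema.

(A, B), (A, E), (A, H), (A, K)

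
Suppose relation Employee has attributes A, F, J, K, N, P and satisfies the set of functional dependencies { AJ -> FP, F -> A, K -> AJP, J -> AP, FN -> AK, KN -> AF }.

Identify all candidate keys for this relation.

Attribute N never appears on the right-hand side of any dependency, so N must belong to every candidate key.
{N}⁺ = {N}, which is not all of the schema, so we must add further attributes.
{F, N}⁺: F→A adds A; FN→AK adds K; K→AJP adds J, P → {A, F, J, K, N, P}. Minimal: {N}⁺ = {N}; {F}⁺ = {A, F} — none reach the full schema.
{J, N}⁺: J→AP adds A, P; AJ→FP adds F; FN→AK adds K → {A, F, J, K, N, P}. Minimal: {N}⁺ = {N}; {J}⁺ = {A, F, J, P} — none reach the full schema.
{K, N}⁺: K→AJP adds A, J, P; KN→AF adds F → {A, F, J, K, N, P}. Minimal: {N}⁺ = {N}; {K}⁺ = {A, F, J, K, P} — none reach the full schema.
Any other superkey contains one of these as a subset, so there are no further candidate keys.

FN, JN, KN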